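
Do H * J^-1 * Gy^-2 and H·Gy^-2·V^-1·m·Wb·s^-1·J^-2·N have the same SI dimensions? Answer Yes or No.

Left side:
  H = kg·m²·s⁻²·A⁻².
  J = kg·m²·s⁻².
  So J⁻¹ = kg⁻¹·m⁻²·s².
  Gy = m²·s⁻².
  So Gy⁻² = m⁻⁴·s⁴.
  Combining: H·J⁻¹·Gy⁻² = (kg·m²·s⁻²·A⁻²) · (kg⁻¹·m⁻²·s²) · (m⁻⁴·s⁴) = m⁻⁴·s⁴·A⁻².
Right side:
  H = Wb/A (inductance = flux per current),
      = kg·m²·s⁻²·A⁻².
  Gy = J/kg (absorbed dose = energy per mass),
      = m²·s⁻².
  So Gy⁻² = m⁻⁴·s⁴.
  V = W/A (potential = power per current),
      = kg·m²·s⁻³·A⁻¹.
  So V⁻¹ = kg⁻¹·m⁻²·s³·A.
  Wb = V·s (flux: a volt is a weber per second),
      = kg·m²·s⁻²·A⁻¹.
  J = N·m (work = force × distance),
      = kg·m²·s⁻².
  So J⁻² = kg⁻²·m⁻⁴·s⁴.
  N = kg·m/s² = kg·m·s⁻² (force = mass × acceleration).
  Combining: H·Gy⁻²·V⁻¹·m·Wb·s⁻¹·J⁻²·N = (kg·m²·s⁻²·A⁻²) · (m⁻⁴·s⁴) · (kg⁻¹·m⁻²·s³·A) · m · (kg·m²·s⁻²·A⁻¹) · s⁻¹ · (kg⁻²·m⁻⁴·s⁴) · (kg·m·s⁻²) = m⁻⁴·s⁴·A⁻².
Both reduce to m⁻⁴·s⁴·A⁻².

Yes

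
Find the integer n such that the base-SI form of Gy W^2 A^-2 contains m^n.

6

Gy = m²·s⁻².
W = kg·m²·s⁻³.
So W² = kg²·m⁴·s⁻⁶.
Combining: Gy·W²·A⁻² = (m²·s⁻²) · (kg²·m⁴·s⁻⁶) · A⁻² = kg²·m⁶·s⁻⁸·A⁻².
The exponent of m is 6.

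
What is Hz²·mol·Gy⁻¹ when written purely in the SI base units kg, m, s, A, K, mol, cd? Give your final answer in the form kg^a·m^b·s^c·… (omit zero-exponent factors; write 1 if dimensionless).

m⁻²·mol

Hz = 1/s = s⁻¹ (frequency is cycles per second).
So Hz² = s⁻².
Gy = J/kg (absorbed dose = energy per mass),
    = m²·s⁻².
So Gy⁻¹ = m⁻²·s².
Combining: Hz²·mol·Gy⁻¹ = s⁻² · mol · (m⁻²·s²) = m⁻²·mol.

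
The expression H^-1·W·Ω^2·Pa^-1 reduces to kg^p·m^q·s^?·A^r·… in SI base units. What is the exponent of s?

-5

H = kg·m²·s⁻²·A⁻².
So H⁻¹ = kg⁻¹·m⁻²·s²·A².
W = kg·m²·s⁻³.
Ω = kg·m²·s⁻³·A⁻².
So Ω² = kg²·m⁴·s⁻⁶·A⁻⁴.
Pa = kg·m⁻¹·s⁻².
So Pa⁻¹ = kg⁻¹·m·s².
Combining: H⁻¹·W·Ω²·Pa⁻¹ = (kg⁻¹·m⁻²·s²·A²) · (kg·m²·s⁻³) · (kg²·m⁴·s⁻⁶·A⁻⁴) · (kg⁻¹·m·s²) = kg·m⁵·s⁻⁵·A⁻².
The exponent of s is -5.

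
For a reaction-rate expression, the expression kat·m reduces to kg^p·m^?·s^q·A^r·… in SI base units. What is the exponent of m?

kat = mol/s = s⁻¹·mol (catalytic activity).
Combining: kat·m = (s⁻¹·mol) · m = m·s⁻¹·mol.
The exponent of m is 1.

1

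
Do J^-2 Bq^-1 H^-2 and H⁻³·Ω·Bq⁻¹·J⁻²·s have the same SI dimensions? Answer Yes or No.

Left side:
  J = N·m (work = force × distance),
      = kg·m²·s⁻².
  So J⁻² = kg⁻²·m⁻⁴·s⁴.
  Bq = 1/s = s⁻¹ (activity is decays per second).
  So Bq⁻¹ = s.
  H = Wb/A (inductance = flux per current),
      = kg·m²·s⁻²·A⁻².
  So H⁻² = kg⁻²·m⁻⁴·s⁴·A⁴.
  Combining: J⁻²·Bq⁻¹·H⁻² = (kg⁻²·m⁻⁴·s⁴) · s · (kg⁻²·m⁻⁴·s⁴·A⁴) = kg⁻⁴·m⁻⁸·s⁹·A⁴.
Right side:
  H = kg·m²·s⁻²·A⁻².
  So H⁻³ = kg⁻³·m⁻⁶·s⁶·A⁶.
  Ω = kg·m²·s⁻³·A⁻².
  Bq = s⁻¹.
  So Bq⁻¹ = s.
  J = kg·m²·s⁻².
  So J⁻² = kg⁻²·m⁻⁴·s⁴.
  Combining: H⁻³·Ω·Bq⁻¹·J⁻²·s = (kg⁻³·m⁻⁶·s⁶·A⁶) · (kg·m²·s⁻³·A⁻²) · s · (kg⁻²·m⁻⁴·s⁴) · s = kg⁻⁴·m⁻⁸·s⁹·A⁴.
Both reduce to kg⁻⁴·m⁻⁸·s⁹·A⁴.

Yes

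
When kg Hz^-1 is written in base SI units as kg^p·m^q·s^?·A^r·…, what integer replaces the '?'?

1

Hz = 1/s = s⁻¹ (frequency is cycles per second).
So Hz⁻¹ = s.
Combining: kg·Hz⁻¹ = kg · s = kg·s.
The exponent of s is 1.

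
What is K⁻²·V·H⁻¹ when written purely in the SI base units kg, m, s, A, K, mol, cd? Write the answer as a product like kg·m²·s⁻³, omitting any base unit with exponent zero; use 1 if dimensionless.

s⁻¹·A·K⁻²

V = kg·m²·s⁻³·A⁻¹.
H = kg·m²·s⁻²·A⁻².
So H⁻¹ = kg⁻¹·m⁻²·s²·A².
Combining: K⁻²·V·H⁻¹ = K⁻² · (kg·m²·s⁻³·A⁻¹) · (kg⁻¹·m⁻²·s²·A²) = s⁻¹·A·K⁻².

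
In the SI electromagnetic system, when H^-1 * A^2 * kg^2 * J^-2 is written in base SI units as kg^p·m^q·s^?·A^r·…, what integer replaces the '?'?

6

H = Wb/A (inductance = flux per current),
    = kg·m²·s⁻²·A⁻².
So H⁻¹ = kg⁻¹·m⁻²·s²·A².
J = N·m (work = force × distance),
    = kg·m²·s⁻².
So J⁻² = kg⁻²·m⁻⁴·s⁴.
Combining: H⁻¹·A²·kg²·J⁻² = (kg⁻¹·m⁻²·s²·A²) · A² · kg² · (kg⁻²·m⁻⁴·s⁴) = kg⁻¹·m⁻⁶·s⁶·A⁴.
The exponent of s is 6.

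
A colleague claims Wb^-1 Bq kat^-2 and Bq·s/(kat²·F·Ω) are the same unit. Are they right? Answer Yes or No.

Left side:
  Wb = kg·m²·s⁻²·A⁻¹.
  So Wb⁻¹ = kg⁻¹·m⁻²·s²·A.
  Bq = s⁻¹.
  kat = s⁻¹·mol.
  So kat⁻² = s²·mol⁻².
  Combining: Wb⁻¹·Bq·kat⁻² = (kg⁻¹·m⁻²·s²·A) · s⁻¹ · (s²·mol⁻²) = kg⁻¹·m⁻²·s³·A·mol⁻².
Right side:
  Bq = 1/s = s⁻¹ (activity is decays per second).
  kat = mol/s = s⁻¹·mol (catalytic activity).
  So kat⁻² = s²·mol⁻².
  F = C/V (capacitance = charge per voltage),
      = A·s/(kg·m²·s⁻³·A⁻¹) (substituting C and V),
      = kg⁻¹·m⁻²·s⁴·A².
  So F⁻¹ = kg·m²·s⁻⁴·A⁻².
  Ω = V/A (resistance = voltage per current),
      = kg·m²·s⁻³·A⁻².
  So Ω⁻¹ = kg⁻¹·m⁻²·s³·A².
  Combining: Bq·kat⁻²·F⁻¹·s·Ω⁻¹ = s⁻¹ · (s²·mol⁻²) · (kg·m²·s⁻⁴·A⁻²) · s · (kg⁻¹·m⁻²·s³·A²) = s·mol⁻².
Left is kg⁻¹·m⁻²·s³·A·mol⁻²; right is s·mol⁻² — different.

No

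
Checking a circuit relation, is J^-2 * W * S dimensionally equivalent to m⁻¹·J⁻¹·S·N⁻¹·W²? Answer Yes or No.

No

Left side:
  J = N·m (work = force × distance),
      = kg·m²·s⁻².
  So J⁻² = kg⁻²·m⁻⁴·s⁴.
  W = J/s (power = energy per time),
      = kg·m²·s⁻³.
  S = 1/Ω (conductance is reciprocal resistance),
      = kg⁻¹·m⁻²·s³·A².
  Combining: J⁻²·W·S = (kg⁻²·m⁻⁴·s⁴) · (kg·m²·s⁻³) · (kg⁻¹·m⁻²·s³·A²) = kg⁻²·m⁻⁴·s⁴·A².
Right side:
  J = kg·m²·s⁻².
  So J⁻¹ = kg⁻¹·m⁻²·s².
  S = kg⁻¹·m⁻²·s³·A².
  N = kg·m·s⁻².
  So N⁻¹ = kg⁻¹·m⁻¹·s².
  W = kg·m²·s⁻³.
  So W² = kg²·m⁴·s⁻⁶.
  Combining: m⁻¹·J⁻¹·S·N⁻¹·W² = m⁻¹ · (kg⁻¹·m⁻²·s²) · (kg⁻¹·m⁻²·s³·A²) · (kg⁻¹·m⁻¹·s²) · (kg²·m⁴·s⁻⁶) = kg⁻¹·m⁻²·s·A².
Left is kg⁻²·m⁻⁴·s⁴·A²; right is kg⁻¹·m⁻²·s·A² — different.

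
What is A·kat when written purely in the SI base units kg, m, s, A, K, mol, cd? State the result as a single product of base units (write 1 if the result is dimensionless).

s⁻¹·A·mol

kat = mol/s = s⁻¹·mol (catalytic activity).
Combining: A·kat = A · (s⁻¹·mol) = s⁻¹·A·mol.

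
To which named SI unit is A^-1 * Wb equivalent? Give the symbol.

Wb = V·s (flux: a volt is a weber per second),
    = kg·m²·s⁻²·A⁻¹.
Combining: A⁻¹·Wb = A⁻¹ · (kg·m²·s⁻²·A⁻¹) = kg·m²·s⁻²·A⁻².
kg·m²·s⁻²·A⁻² is the base-SI form of the henry.

H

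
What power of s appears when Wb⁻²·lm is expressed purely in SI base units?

4

Wb = V·s (flux: a volt is a weber per second),
    = kg·m²·s⁻²·A⁻¹.
So Wb⁻² = kg⁻²·m⁻⁴·s⁴·A².
lm = cd·sr = cd (luminous flux; sr is dimensionless).
Combining: Wb⁻²·lm = (kg⁻²·m⁻⁴·s⁴·A²) · cd = kg⁻²·m⁻⁴·s⁴·A²·cd.
The exponent of s is 4.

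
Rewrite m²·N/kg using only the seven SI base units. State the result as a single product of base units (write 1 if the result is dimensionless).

m³·s⁻²

N = kg·m/s² = kg·m·s⁻² (force = mass × acceleration).
Combining: m²·N·kg⁻¹ = m² · (kg·m·s⁻²) · kg⁻¹ = m³·s⁻².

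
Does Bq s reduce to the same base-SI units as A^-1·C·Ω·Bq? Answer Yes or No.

No

Left side:
  Bq = 1/s = s⁻¹ (activity is decays per second).
  Combining: Bq·s = s⁻¹ · s = 1.
Right side:
  C = A·s = s·A (charge = current × time).
  Ω = V/A (resistance = voltage per current),
      = kg·m²·s⁻³·A⁻².
  Bq = 1/s = s⁻¹ (activity is decays per second).
  Combining: A⁻¹·C·Ω·Bq = A⁻¹ · (s·A) · (kg·m²·s⁻³·A⁻²) · s⁻¹ = kg·m²·s⁻³·A⁻².
Left is 1; right is kg·m²·s⁻³·A⁻² — different.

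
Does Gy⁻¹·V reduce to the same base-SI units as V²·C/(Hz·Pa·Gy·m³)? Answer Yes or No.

No

Left side:
  Gy = J/kg (absorbed dose = energy per mass),
      = m²·s⁻².
  So Gy⁻¹ = m⁻²·s².
  V = W/A (potential = power per current),
      = kg·m²·s⁻³·A⁻¹.
  Combining: Gy⁻¹·V = (m⁻²·s²) · (kg·m²·s⁻³·A⁻¹) = kg·s⁻¹·A⁻¹.
Right side:
  V = W/A (potential = power per current),
      = kg·m²·s⁻³·A⁻¹.
  So V² = kg²·m⁴·s⁻⁶·A⁻².
  C = A·s = s·A (charge = current × time).
  Hz = 1/s = s⁻¹ (frequency is cycles per second).
  So Hz⁻¹ = s.
  Pa = N/m² (pressure = force per area),
      = kg·m⁻¹·s⁻².
  So Pa⁻¹ = kg⁻¹·m·s².
  Gy = J/kg (absorbed dose = energy per mass),
      = m²·s⁻².
  So Gy⁻¹ = m⁻²·s².
  Combining: V²·C·Hz⁻¹·Pa⁻¹·Gy⁻¹·m⁻³ = (kg²·m⁴·s⁻⁶·A⁻²) · (s·A) · s · (kg⁻¹·m·s²) · (m⁻²·s²) · m⁻³ = kg·A⁻¹.
Left is kg·s⁻¹·A⁻¹; right is kg·A⁻¹ — different.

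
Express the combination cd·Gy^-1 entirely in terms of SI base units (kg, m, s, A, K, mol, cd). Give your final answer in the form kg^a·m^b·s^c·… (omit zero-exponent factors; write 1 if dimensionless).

Gy = J/kg (absorbed dose = energy per mass),
    = m²·s⁻².
So Gy⁻¹ = m⁻²·s².
Combining: cd·Gy⁻¹ = cd · (m⁻²·s²) = m⁻²·s²·cd.

m⁻²·s²·cd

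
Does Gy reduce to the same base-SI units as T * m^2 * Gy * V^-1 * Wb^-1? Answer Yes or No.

Left side:
  Gy = J/kg (absorbed dose = energy per mass),
      = m²·s⁻².
Right side:
  T = Wb/m² (flux density = flux per area),
      = kg·s⁻²·A⁻¹.
  Gy = J/kg (absorbed dose = energy per mass),
      = m²·s⁻².
  V = W/A (potential = power per current),
      = kg·m²·s⁻³·A⁻¹.
  So V⁻¹ = kg⁻¹·m⁻²·s³·A.
  Wb = V·s (flux: a volt is a weber per second),
      = kg·m²·s⁻²·A⁻¹.
  So Wb⁻¹ = kg⁻¹·m⁻²·s²·A.
  Combining: T·m²·Gy·V⁻¹·Wb⁻¹ = (kg·s⁻²·A⁻¹) · m² · (m²·s⁻²) · (kg⁻¹·m⁻²·s³·A) · (kg⁻¹·m⁻²·s²·A) = kg⁻¹·s·A.
Left is m²·s⁻²; right is kg⁻¹·s·A — different.

No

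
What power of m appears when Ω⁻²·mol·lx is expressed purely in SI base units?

Ω = V/A (resistance = voltage per current),
    = kg·m²·s⁻³·A⁻².
So Ω⁻² = kg⁻²·m⁻⁴·s⁶·A⁴.
lx = lm/m² (illuminance = luminous flux per area),
    = m⁻²·cd.
Combining: Ω⁻²·mol·lx = (kg⁻²·m⁻⁴·s⁶·A⁴) · mol · (m⁻²·cd) = kg⁻²·m⁻⁶·s⁶·A⁴·mol·cd.
The exponent of m is -6.

-6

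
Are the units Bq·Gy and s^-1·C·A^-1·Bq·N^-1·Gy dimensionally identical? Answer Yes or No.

No

Left side:
  Bq = s⁻¹.
  Gy = m²·s⁻².
  Combining: Bq·Gy = s⁻¹ · (m²·s⁻²) = m²·s⁻³.
Right side:
  C = A·s = s·A (charge = current × time).
  Bq = 1/s = s⁻¹ (activity is decays per second).
  N = kg·m/s² = kg·m·s⁻² (force = mass × acceleration).
  So N⁻¹ = kg⁻¹·m⁻¹·s².
  Gy = J/kg (absorbed dose = energy per mass),
      = m²·s⁻².
  Combining: s⁻¹·C·A⁻¹·Bq·N⁻¹·Gy = s⁻¹ · (s·A) · A⁻¹ · s⁻¹ · (kg⁻¹·m⁻¹·s²) · (m²·s⁻²) = kg⁻¹·m·s⁻¹.
Left is m²·s⁻³; right is kg⁻¹·m·s⁻¹ — different.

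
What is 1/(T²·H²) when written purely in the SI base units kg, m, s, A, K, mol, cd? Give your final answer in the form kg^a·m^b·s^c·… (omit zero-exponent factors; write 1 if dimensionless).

kg⁻⁴·m⁻⁴·s⁸·A⁶

T = kg·s⁻²·A⁻¹.
So T⁻² = kg⁻²·s⁴·A².
H = kg·m²·s⁻²·A⁻².
So H⁻² = kg⁻²·m⁻⁴·s⁴·A⁴.
Combining: T⁻²·H⁻² = (kg⁻²·s⁴·A²) · (kg⁻²·m⁻⁴·s⁴·A⁴) = kg⁻⁴·m⁻⁴·s⁸·A⁶.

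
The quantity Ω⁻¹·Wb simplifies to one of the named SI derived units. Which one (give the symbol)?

C

Ω = kg·m²·s⁻³·A⁻².
So Ω⁻¹ = kg⁻¹·m⁻²·s³·A².
Wb = kg·m²·s⁻²·A⁻¹.
Combining: Ω⁻¹·Wb = (kg⁻¹·m⁻²·s³·A²) · (kg·m²·s⁻²·A⁻¹) = s·A.
s·A is the base-SI form of the coulomb.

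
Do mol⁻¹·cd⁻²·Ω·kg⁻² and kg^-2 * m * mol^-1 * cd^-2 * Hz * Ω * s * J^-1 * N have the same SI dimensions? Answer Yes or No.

Left side:
  Ω = kg·m²·s⁻³·A⁻².
  Combining: mol⁻¹·cd⁻²·Ω·kg⁻² = mol⁻¹ · cd⁻² · (kg·m²·s⁻³·A⁻²) · kg⁻² = kg⁻¹·m²·s⁻³·A⁻²·mol⁻¹·cd⁻².
Right side:
  Hz = 1/s = s⁻¹ (frequency is cycles per second).
  Ω = V/A (resistance = voltage per current),
      = kg·m²·s⁻³·A⁻².
  J = N·m (work = force × distance),
      = kg·m²·s⁻².
  So J⁻¹ = kg⁻¹·m⁻²·s².
  N = kg·m/s² = kg·m·s⁻² (force = mass × acceleration).
  Combining: kg⁻²·m·mol⁻¹·cd⁻²·Hz·Ω·s·J⁻¹·N = kg⁻² · m · mol⁻¹ · cd⁻² · s⁻¹ · (kg·m²·s⁻³·A⁻²) · s · (kg⁻¹·m⁻²·s²) · (kg·m·s⁻²) = kg⁻¹·m²·s⁻³·A⁻²·mol⁻¹·cd⁻².
Both reduce to kg⁻¹·m²·s⁻³·A⁻²·mol⁻¹·cd⁻².

Yes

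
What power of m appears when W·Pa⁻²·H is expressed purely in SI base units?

W = J/s (power = energy per time),
    = kg·m²·s⁻³.
Pa = N/m² (pressure = force per area),
    = kg·m⁻¹·s⁻².
So Pa⁻² = kg⁻²·m²·s⁴.
H = Wb/A (inductance = flux per current),
    = kg·m²·s⁻²·A⁻².
Combining: W·Pa⁻²·H = (kg·m²·s⁻³) · (kg⁻²·m²·s⁴) · (kg·m²·s⁻²·A⁻²) = m⁶·s⁻¹·A⁻².
The exponent of m is 6.

6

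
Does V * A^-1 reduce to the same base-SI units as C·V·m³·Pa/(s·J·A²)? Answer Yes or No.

Yes

Left side:
  V = W/A (potential = power per current),
      = kg·m²·s⁻³·A⁻¹.
  Combining: V·A⁻¹ = (kg·m²·s⁻³·A⁻¹) · A⁻¹ = kg·m²·s⁻³·A⁻².
Right side:
  C = A·s = s·A (charge = current × time).
  V = W/A (potential = power per current),
      = kg·m²·s⁻³·A⁻¹.
  J = N·m (work = force × distance),
      = kg·m²·s⁻².
  So J⁻¹ = kg⁻¹·m⁻²·s².
  Pa = N/m² (pressure = force per area),
      = kg·m⁻¹·s⁻².
  Combining: C·V·s⁻¹·m³·J⁻¹·Pa·A⁻² = (s·A) · (kg·m²·s⁻³·A⁻¹) · s⁻¹ · m³ · (kg⁻¹·m⁻²·s²) · (kg·m⁻¹·s⁻²) · A⁻² = kg·m²·s⁻³·A⁻².
Both reduce to kg·m²·s⁻³·A⁻².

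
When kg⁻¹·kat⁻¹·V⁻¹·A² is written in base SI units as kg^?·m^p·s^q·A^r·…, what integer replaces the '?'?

kat = s⁻¹·mol.
So kat⁻¹ = s·mol⁻¹.
V = kg·m²·s⁻³·A⁻¹.
So V⁻¹ = kg⁻¹·m⁻²·s³·A.
Combining: kg⁻¹·kat⁻¹·V⁻¹·A² = kg⁻¹ · (s·mol⁻¹) · (kg⁻¹·m⁻²·s³·A) · A² = kg⁻²·m⁻²·s⁴·A³·mol⁻¹.
The exponent of kg is -2.

-2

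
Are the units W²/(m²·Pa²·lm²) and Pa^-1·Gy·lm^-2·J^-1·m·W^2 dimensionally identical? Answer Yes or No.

Left side:
  W = kg·m²·s⁻³.
  So W² = kg²·m⁴·s⁻⁶.
  Pa = kg·m⁻¹·s⁻².
  So Pa⁻² = kg⁻²·m²·s⁴.
  lm = cd.
  So lm⁻² = cd⁻².
  Combining: W²·m⁻²·Pa⁻²·lm⁻² = (kg²·m⁴·s⁻⁶) · m⁻² · (kg⁻²·m²·s⁴) · cd⁻² = m⁴·s⁻²·cd⁻².
Right side:
  Pa = N/m² (pressure = force per area),
      = kg·m⁻¹·s⁻².
  So Pa⁻¹ = kg⁻¹·m·s².
  Gy = J/kg (absorbed dose = energy per mass),
      = m²·s⁻².
  lm = cd·sr = cd (luminous flux; sr is dimensionless).
  So lm⁻² = cd⁻².
  J = N·m (work = force × distance),
      = kg·m²·s⁻².
  So J⁻¹ = kg⁻¹·m⁻²·s².
  W = J/s (power = energy per time),
      = kg·m²·s⁻³.
  So W² = kg²·m⁴·s⁻⁶.
  Combining: Pa⁻¹·Gy·lm⁻²·J⁻¹·m·W² = (kg⁻¹·m·s²) · (m²·s⁻²) · cd⁻² · (kg⁻¹·m⁻²·s²) · m · (kg²·m⁴·s⁻⁶) = m⁶·s⁻⁴·cd⁻².
Left is m⁴·s⁻²·cd⁻²; right is m⁶·s⁻⁴·cd⁻² — different.

No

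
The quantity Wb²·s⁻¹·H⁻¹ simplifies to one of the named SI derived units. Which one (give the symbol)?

W

Wb = kg·m²·s⁻²·A⁻¹.
So Wb² = kg²·m⁴·s⁻⁴·A⁻².
H = kg·m²·s⁻²·A⁻².
So H⁻¹ = kg⁻¹·m⁻²·s²·A².
Combining: Wb²·s⁻¹·H⁻¹ = (kg²·m⁴·s⁻⁴·A⁻²) · s⁻¹ · (kg⁻¹·m⁻²·s²·A²) = kg·m²·s⁻³.
kg·m²·s⁻³ is the base-SI form of the watt.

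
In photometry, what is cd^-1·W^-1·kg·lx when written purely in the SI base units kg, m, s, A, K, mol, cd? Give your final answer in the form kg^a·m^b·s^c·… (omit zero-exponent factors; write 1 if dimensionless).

m⁻⁴·s³

W = J/s (power = energy per time),
    = kg·m²·s⁻³.
So W⁻¹ = kg⁻¹·m⁻²·s³.
lx = lm/m² (illuminance = luminous flux per area),
    = m⁻²·cd.
Combining: cd⁻¹·W⁻¹·kg·lx = cd⁻¹ · (kg⁻¹·m⁻²·s³) · kg · (m⁻²·cd) = m⁻⁴·s³.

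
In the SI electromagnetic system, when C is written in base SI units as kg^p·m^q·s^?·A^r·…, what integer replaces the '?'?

1

C = A·s = s·A (charge = current × time).
The exponent of s is 1.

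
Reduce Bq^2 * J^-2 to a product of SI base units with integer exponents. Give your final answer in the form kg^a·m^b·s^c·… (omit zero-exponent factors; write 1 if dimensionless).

Bq = s⁻¹.
So Bq² = s⁻².
J = kg·m²·s⁻².
So J⁻² = kg⁻²·m⁻⁴·s⁴.
Combining: Bq²·J⁻² = s⁻² · (kg⁻²·m⁻⁴·s⁴) = kg⁻²·m⁻⁴·s².

kg⁻²·m⁻⁴·s²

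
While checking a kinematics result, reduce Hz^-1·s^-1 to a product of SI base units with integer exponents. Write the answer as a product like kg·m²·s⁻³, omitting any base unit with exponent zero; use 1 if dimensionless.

1

Hz = 1/s = s⁻¹ (frequency is cycles per second).
So Hz⁻¹ = s.
Combining: Hz⁻¹·s⁻¹ = s · s⁻¹ = 1.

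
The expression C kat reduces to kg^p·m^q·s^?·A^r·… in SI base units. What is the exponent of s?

0

C = A·s = s·A (charge = current × time).
kat = mol/s = s⁻¹·mol (catalytic activity).
Combining: C·kat = (s·A) · (s⁻¹·mol) = A·mol.
The exponent of s is 0.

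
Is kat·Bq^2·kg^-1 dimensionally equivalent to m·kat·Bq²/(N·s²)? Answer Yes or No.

Left side:
  kat = mol/s = s⁻¹·mol (catalytic activity).
  Bq = 1/s = s⁻¹ (activity is decays per second).
  So Bq² = s⁻².
  Combining: kat·Bq²·kg⁻¹ = (s⁻¹·mol) · s⁻² · kg⁻¹ = kg⁻¹·s⁻³·mol.
Right side:
  N = kg·m/s² = kg·m·s⁻² (force = mass × acceleration).
  So N⁻¹ = kg⁻¹·m⁻¹·s².
  kat = mol/s = s⁻¹·mol (catalytic activity).
  Bq = 1/s = s⁻¹ (activity is decays per second).
  So Bq² = s⁻².
  Combining: m·N⁻¹·kat·Bq²·s⁻² = m · (kg⁻¹·m⁻¹·s²) · (s⁻¹·mol) · s⁻² · s⁻² = kg⁻¹·s⁻³·mol.
Both reduce to kg⁻¹·s⁻³·mol.

Yes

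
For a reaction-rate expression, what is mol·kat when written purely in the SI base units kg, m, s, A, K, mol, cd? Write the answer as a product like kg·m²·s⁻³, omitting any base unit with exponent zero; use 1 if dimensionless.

s⁻¹·mol²

kat = mol/s = s⁻¹·mol (catalytic activity).
Combining: mol·kat = mol · (s⁻¹·mol) = s⁻¹·mol².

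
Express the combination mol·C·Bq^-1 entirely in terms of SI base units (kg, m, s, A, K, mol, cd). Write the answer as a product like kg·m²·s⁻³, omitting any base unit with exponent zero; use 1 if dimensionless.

s²·A·mol

C = s·A.
Bq = s⁻¹.
So Bq⁻¹ = s.
Combining: mol·C·Bq⁻¹ = mol · (s·A) · s = s²·A·mol.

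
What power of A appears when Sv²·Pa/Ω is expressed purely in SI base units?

2

Sv = J/kg (equivalent dose = energy per mass),
    = m²·s⁻².
So Sv² = m⁴·s⁻⁴.
Ω = V/A (resistance = voltage per current),
    = kg·m²·s⁻³·A⁻².
So Ω⁻¹ = kg⁻¹·m⁻²·s³·A².
Pa = N/m² (pressure = force per area),
    = kg·m⁻¹·s⁻².
Combining: Sv²·Ω⁻¹·Pa = (m⁴·s⁻⁴) · (kg⁻¹·m⁻²·s³·A²) · (kg·m⁻¹·s⁻²) = m·s⁻³·A².
The exponent of A is 2.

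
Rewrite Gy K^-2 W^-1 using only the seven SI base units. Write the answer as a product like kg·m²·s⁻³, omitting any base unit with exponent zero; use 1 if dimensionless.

kg⁻¹·s·K⁻²

Gy = J/kg (absorbed dose = energy per mass),
    = m²·s⁻².
W = J/s (power = energy per time),
    = kg·m²·s⁻³.
So W⁻¹ = kg⁻¹·m⁻²·s³.
Combining: Gy·K⁻²·W⁻¹ = (m²·s⁻²) · K⁻² · (kg⁻¹·m⁻²·s³) = kg⁻¹·s·K⁻².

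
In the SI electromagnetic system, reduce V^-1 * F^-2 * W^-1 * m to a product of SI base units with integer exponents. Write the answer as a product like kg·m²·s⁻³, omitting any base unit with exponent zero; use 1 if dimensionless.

m·s⁻²·A⁻³

V = W/A (potential = power per current),
    = kg·m²·s⁻³·A⁻¹.
So V⁻¹ = kg⁻¹·m⁻²·s³·A.
F = C/V (capacitance = charge per voltage),
    = A·s/(kg·m²·s⁻³·A⁻¹) (substituting C and V),
    = kg⁻¹·m⁻²·s⁴·A².
So F⁻² = kg²·m⁴·s⁻⁸·A⁻⁴.
W = J/s (power = energy per time),
    = kg·m²·s⁻³.
So W⁻¹ = kg⁻¹·m⁻²·s³.
Combining: V⁻¹·F⁻²·W⁻¹·m = (kg⁻¹·m⁻²·s³·A) · (kg²·m⁴·s⁻⁸·A⁻⁴) · (kg⁻¹·m⁻²·s³) · m = m·s⁻²·A⁻³.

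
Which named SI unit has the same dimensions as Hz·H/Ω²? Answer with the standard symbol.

S

Hz = s⁻¹.
H = kg·m²·s⁻²·A⁻².
Ω = kg·m²·s⁻³·A⁻².
So Ω⁻² = kg⁻²·m⁻⁴·s⁶·A⁴.
Combining: Hz·H·Ω⁻² = s⁻¹ · (kg·m²·s⁻²·A⁻²) · (kg⁻²·m⁻⁴·s⁶·A⁴) = kg⁻¹·m⁻²·s³·A².
kg⁻¹·m⁻²·s³·A² is the base-SI form of the siemens.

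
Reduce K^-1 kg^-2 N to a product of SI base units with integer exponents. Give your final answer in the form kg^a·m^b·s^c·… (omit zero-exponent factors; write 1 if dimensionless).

kg⁻¹·m·s⁻²·K⁻¹

N = kg·m·s⁻².
Combining: K⁻¹·kg⁻²·N = K⁻¹ · kg⁻² · (kg·m·s⁻²) = kg⁻¹·m·s⁻²·K⁻¹.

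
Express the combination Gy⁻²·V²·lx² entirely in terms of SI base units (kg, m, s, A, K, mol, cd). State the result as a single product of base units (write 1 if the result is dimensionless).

kg²·m⁻⁴·s⁻²·A⁻²·cd²

Gy = J/kg (absorbed dose = energy per mass),
    = m²·s⁻².
So Gy⁻² = m⁻⁴·s⁴.
V = W/A (potential = power per current),
    = kg·m²·s⁻³·A⁻¹.
So V² = kg²·m⁴·s⁻⁶·A⁻².
lx = lm/m² (illuminance = luminous flux per area),
    = m⁻²·cd.
So lx² = m⁻⁴·cd².
Combining: Gy⁻²·V²·lx² = (m⁻⁴·s⁴) · (kg²·m⁴·s⁻⁶·A⁻²) · (m⁻⁴·cd²) = kg²·m⁻⁴·s⁻²·A⁻²·cd².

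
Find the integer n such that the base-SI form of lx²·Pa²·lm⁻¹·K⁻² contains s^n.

lx = lm/m² (illuminance = luminous flux per area),
    = m⁻²·cd.
So lx² = m⁻⁴·cd².
Pa = N/m² (pressure = force per area),
    = kg·m⁻¹·s⁻².
So Pa² = kg²·m⁻²·s⁻⁴.
lm = cd·sr = cd (luminous flux; sr is dimensionless).
So lm⁻¹ = cd⁻¹.
Combining: lx²·Pa²·lm⁻¹·K⁻² = (m⁻⁴·cd²) · (kg²·m⁻²·s⁻⁴) · cd⁻¹ · K⁻² = kg²·m⁻⁶·s⁻⁴·K⁻²·cd.
The exponent of s is -4.

-4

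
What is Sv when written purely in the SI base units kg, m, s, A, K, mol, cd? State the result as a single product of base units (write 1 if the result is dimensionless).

m²·s⁻²

Sv = m²·s⁻².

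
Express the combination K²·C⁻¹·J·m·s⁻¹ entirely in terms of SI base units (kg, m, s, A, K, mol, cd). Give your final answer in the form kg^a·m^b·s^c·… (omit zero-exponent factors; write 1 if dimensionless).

kg·m³·s⁻⁴·A⁻¹·K²

C = A·s = s·A (charge = current × time).
So C⁻¹ = s⁻¹·A⁻¹.
J = N·m (work = force × distance),
    = kg·m²·s⁻².
Combining: K²·C⁻¹·J·m·s⁻¹ = K² · (s⁻¹·A⁻¹) · (kg·m²·s⁻²) · m · s⁻¹ = kg·m³·s⁻⁴·A⁻¹·K².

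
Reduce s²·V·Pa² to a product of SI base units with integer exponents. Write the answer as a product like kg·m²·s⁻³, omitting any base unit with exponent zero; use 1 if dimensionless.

kg³·s⁻⁵·A⁻¹

V = kg·m²·s⁻³·A⁻¹.
Pa = kg·m⁻¹·s⁻².
So Pa² = kg²·m⁻²·s⁻⁴.
Combining: s²·V·Pa² = s² · (kg·m²·s⁻³·A⁻¹) · (kg²·m⁻²·s⁻⁴) = kg³·s⁻⁵·A⁻¹.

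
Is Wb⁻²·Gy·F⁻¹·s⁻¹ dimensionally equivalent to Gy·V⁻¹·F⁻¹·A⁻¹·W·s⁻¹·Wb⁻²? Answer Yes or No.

Left side:
  Wb = V·s (flux: a volt is a weber per second),
      = kg·m²·s⁻²·A⁻¹.
  So Wb⁻² = kg⁻²·m⁻⁴·s⁴·A².
  Gy = J/kg (absorbed dose = energy per mass),
      = m²·s⁻².
  F = C/V (capacitance = charge per voltage),
      = A·s/(kg·m²·s⁻³·A⁻¹) (substituting C and V),
      = kg⁻¹·m⁻²·s⁴·A².
  So F⁻¹ = kg·m²·s⁻⁴·A⁻².
  Combining: Wb⁻²·Gy·F⁻¹·s⁻¹ = (kg⁻²·m⁻⁴·s⁴·A²) · (m²·s⁻²) · (kg·m²·s⁻⁴·A⁻²) · s⁻¹ = kg⁻¹·s⁻³.
Right side:
  Gy = J/kg (absorbed dose = energy per mass),
      = m²·s⁻².
  V = W/A (potential = power per current),
      = kg·m²·s⁻³·A⁻¹.
  So V⁻¹ = kg⁻¹·m⁻²·s³·A.
  F = C/V (capacitance = charge per voltage),
      = A·s/(kg·m²·s⁻³·A⁻¹) (substituting C and V),
      = kg⁻¹·m⁻²·s⁴·A².
  So F⁻¹ = kg·m²·s⁻⁴·A⁻².
  W = J/s (power = energy per time),
      = kg·m²·s⁻³.
  Wb = V·s (flux: a volt is a weber per second),
      = kg·m²·s⁻²·A⁻¹.
  So Wb⁻² = kg⁻²·m⁻⁴·s⁴·A².
  Combining: Gy·V⁻¹·F⁻¹·A⁻¹·W·s⁻¹·Wb⁻² = (m²·s⁻²) · (kg⁻¹·m⁻²·s³·A) · (kg·m²·s⁻⁴·A⁻²) · A⁻¹ · (kg·m²·s⁻³) · s⁻¹ · (kg⁻²·m⁻⁴·s⁴·A²) = kg⁻¹·s⁻³.
Both reduce to kg⁻¹·s⁻³.

Yes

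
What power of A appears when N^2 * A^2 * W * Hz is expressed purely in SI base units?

2

N = kg·m/s² = kg·m·s⁻² (force = mass × acceleration).
So N² = kg²·m²·s⁻⁴.
W = J/s (power = energy per time),
    = kg·m²·s⁻³.
Hz = 1/s = s⁻¹ (frequency is cycles per second).
Combining: N²·A²·W·Hz = (kg²·m²·s⁻⁴) · A² · (kg·m²·s⁻³) · s⁻¹ = kg³·m⁴·s⁻⁸·A².
The exponent of A is 2.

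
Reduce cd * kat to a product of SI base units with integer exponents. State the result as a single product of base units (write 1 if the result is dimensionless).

kat = mol/s = s⁻¹·mol (catalytic activity).
Combining: cd·kat = cd · (s⁻¹·mol) = s⁻¹·mol·cd.

s⁻¹·mol·cd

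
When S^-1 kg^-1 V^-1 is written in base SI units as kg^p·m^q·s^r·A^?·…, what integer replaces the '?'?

S = 1/Ω (conductance is reciprocal resistance),
    = kg⁻¹·m⁻²·s³·A².
So S⁻¹ = kg·m²·s⁻³·A⁻².
V = W/A (potential = power per current),
    = kg·m²·s⁻³·A⁻¹.
So V⁻¹ = kg⁻¹·m⁻²·s³·A.
Combining: S⁻¹·kg⁻¹·V⁻¹ = (kg·m²·s⁻³·A⁻²) · kg⁻¹ · (kg⁻¹·m⁻²·s³·A) = kg⁻¹·A⁻¹.
The exponent of A is -1.

-1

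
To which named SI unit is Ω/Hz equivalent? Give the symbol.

H

Ω = kg·m²·s⁻³·A⁻².
Hz = s⁻¹.
So Hz⁻¹ = s.
Combining: Ω·Hz⁻¹ = (kg·m²·s⁻³·A⁻²) · s = kg·m²·s⁻²·A⁻².
kg·m²·s⁻²·A⁻² is the base-SI form of the henry.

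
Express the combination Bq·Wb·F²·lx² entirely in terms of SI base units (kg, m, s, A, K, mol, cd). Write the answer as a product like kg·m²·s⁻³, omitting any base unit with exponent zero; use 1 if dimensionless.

Bq = 1/s = s⁻¹ (activity is decays per second).
Wb = V·s (flux: a volt is a weber per second),
    = kg·m²·s⁻²·A⁻¹.
F = C/V (capacitance = charge per voltage),
    = A·s/(kg·m²·s⁻³·A⁻¹) (substituting C and V),
    = kg⁻¹·m⁻²·s⁴·A².
So F² = kg⁻²·m⁻⁴·s⁸·A⁴.
lx = lm/m² (illuminance = luminous flux per area),
    = m⁻²·cd.
So lx² = m⁻⁴·cd².
Combining: Bq·Wb·F²·lx² = s⁻¹ · (kg·m²·s⁻²·A⁻¹) · (kg⁻²·m⁻⁴·s⁸·A⁴) · (m⁻⁴·cd²) = kg⁻¹·m⁻⁶·s⁵·A³·cd².

kg⁻¹·m⁻⁶·s⁵·A³·cd²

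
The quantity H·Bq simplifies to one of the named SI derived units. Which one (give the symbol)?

H = kg·m²·s⁻²·A⁻².
Bq = s⁻¹.
Combining: H·Bq = (kg·m²·s⁻²·A⁻²) · s⁻¹ = kg·m²·s⁻³·A⁻².
kg·m²·s⁻³·A⁻² is the base-SI form of the ohm.

Ω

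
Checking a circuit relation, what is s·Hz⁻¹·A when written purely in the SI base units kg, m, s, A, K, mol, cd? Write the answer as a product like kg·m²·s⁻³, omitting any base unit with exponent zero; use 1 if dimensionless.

Hz = s⁻¹.
So Hz⁻¹ = s.
Combining: s·Hz⁻¹·A = s · s · A = s²·A.

s²·A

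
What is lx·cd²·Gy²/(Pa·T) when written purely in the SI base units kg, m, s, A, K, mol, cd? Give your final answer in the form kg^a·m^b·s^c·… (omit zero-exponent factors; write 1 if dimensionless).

Pa = kg·m⁻¹·s⁻².
So Pa⁻¹ = kg⁻¹·m·s².
lx = m⁻²·cd.
T = kg·s⁻²·A⁻¹.
So T⁻¹ = kg⁻¹·s²·A.
Gy = m²·s⁻².
So Gy² = m⁴·s⁻⁴.
Combining: Pa⁻¹·lx·cd²·T⁻¹·Gy² = (kg⁻¹·m·s²) · (m⁻²·cd) · cd² · (kg⁻¹·s²·A) · (m⁴·s⁻⁴) = kg⁻²·m³·A·cd³.

kg⁻²·m³·A·cd³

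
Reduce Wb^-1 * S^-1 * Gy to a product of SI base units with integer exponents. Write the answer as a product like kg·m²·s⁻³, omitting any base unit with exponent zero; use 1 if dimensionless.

m²·s⁻³·A⁻¹

Wb = V·s (flux: a volt is a weber per second),
    = kg·m²·s⁻²·A⁻¹.
So Wb⁻¹ = kg⁻¹·m⁻²·s²·A.
S = 1/Ω (conductance is reciprocal resistance),
    = kg⁻¹·m⁻²·s³·A².
So S⁻¹ = kg·m²·s⁻³·A⁻².
Gy = J/kg (absorbed dose = energy per mass),
    = m²·s⁻².
Combining: Wb⁻¹·S⁻¹·Gy = (kg⁻¹·m⁻²·s²·A) · (kg·m²·s⁻³·A⁻²) · (m²·s⁻²) = m²·s⁻³·A⁻¹.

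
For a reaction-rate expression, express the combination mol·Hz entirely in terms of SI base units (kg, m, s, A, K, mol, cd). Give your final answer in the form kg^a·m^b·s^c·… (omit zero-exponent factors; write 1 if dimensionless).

Hz = 1/s = s⁻¹ (frequency is cycles per second).
Combining: mol·Hz = mol · s⁻¹ = s⁻¹·mol.

s⁻¹·mol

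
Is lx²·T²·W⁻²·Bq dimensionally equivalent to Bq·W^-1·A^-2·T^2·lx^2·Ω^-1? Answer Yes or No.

Left side:
  lx = lm/m² (illuminance = luminous flux per area),
      = m⁻²·cd.
  So lx² = m⁻⁴·cd².
  T = Wb/m² (flux density = flux per area),
      = kg·s⁻²·A⁻¹.
  So T² = kg²·s⁻⁴·A⁻².
  W = J/s (power = energy per time),
      = kg·m²·s⁻³.
  So W⁻² = kg⁻²·m⁻⁴·s⁶.
  Bq = 1/s = s⁻¹ (activity is decays per second).
  Combining: lx²·T²·W⁻²·Bq = (m⁻⁴·cd²) · (kg²·s⁻⁴·A⁻²) · (kg⁻²·m⁻⁴·s⁶) · s⁻¹ = m⁻⁸·s·A⁻²·cd².
Right side:
  Bq = 1/s = s⁻¹ (activity is decays per second).
  W = J/s (power = energy per time),
      = kg·m²·s⁻³.
  So W⁻¹ = kg⁻¹·m⁻²·s³.
  T = Wb/m² (flux density = flux per area),
      = kg·s⁻²·A⁻¹.
  So T² = kg²·s⁻⁴·A⁻².
  lx = lm/m² (illuminance = luminous flux per area),
      = m⁻²·cd.
  So lx² = m⁻⁴·cd².
  Ω = V/A (resistance = voltage per current),
      = kg·m²·s⁻³·A⁻².
  So Ω⁻¹ = kg⁻¹·m⁻²·s³·A².
  Combining: Bq·W⁻¹·A⁻²·T²·lx²·Ω⁻¹ = s⁻¹ · (kg⁻¹·m⁻²·s³) · A⁻² · (kg²·s⁻⁴·A⁻²) · (m⁻⁴·cd²) · (kg⁻¹·m⁻²·s³·A²) = m⁻⁸·s·A⁻²·cd².
Both reduce to m⁻⁸·s·A⁻²·cd².

Yes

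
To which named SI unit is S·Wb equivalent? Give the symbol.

C

S = 1/Ω (conductance is reciprocal resistance),
    = kg⁻¹·m⁻²·s³·A².
Wb = V·s (flux: a volt is a weber per second),
    = kg·m²·s⁻²·A⁻¹.
Combining: S·Wb = (kg⁻¹·m⁻²·s³·A²) · (kg·m²·s⁻²·A⁻¹) = s·A.
s·A is the base-SI form of the coulomb.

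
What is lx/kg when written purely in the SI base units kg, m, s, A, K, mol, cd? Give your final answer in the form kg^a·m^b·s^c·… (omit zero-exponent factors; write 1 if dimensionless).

lx = lm/m² (illuminance = luminous flux per area),
    = m⁻²·cd.
Combining: lx·kg⁻¹ = (m⁻²·cd) · kg⁻¹ = kg⁻¹·m⁻²·cd.

kg⁻¹·m⁻²·cd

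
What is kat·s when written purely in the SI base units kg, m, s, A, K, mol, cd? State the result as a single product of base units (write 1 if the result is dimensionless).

mol

kat = mol/s = s⁻¹·mol (catalytic activity).
Combining: kat·s = (s⁻¹·mol) · s = mol.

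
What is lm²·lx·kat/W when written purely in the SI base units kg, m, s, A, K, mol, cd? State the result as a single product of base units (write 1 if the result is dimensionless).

lm = cd·sr = cd (luminous flux; sr is dimensionless).
So lm² = cd².
lx = lm/m² (illuminance = luminous flux per area),
    = m⁻²·cd.
kat = mol/s = s⁻¹·mol (catalytic activity).
W = J/s (power = energy per time),
    = kg·m²·s⁻³.
So W⁻¹ = kg⁻¹·m⁻²·s³.
Combining: lm²·lx·kat·W⁻¹ = cd² · (m⁻²·cd) · (s⁻¹·mol) · (kg⁻¹·m⁻²·s³) = kg⁻¹·m⁻⁴·s²·mol·cd³.

kg⁻¹·m⁻⁴·s²·mol·cd³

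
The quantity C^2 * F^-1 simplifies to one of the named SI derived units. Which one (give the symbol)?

C = A·s = s·A (charge = current × time).
So C² = s²·A².
F = C/V (capacitance = charge per voltage),
    = A·s/(kg·m²·s⁻³·A⁻¹) (substituting C and V),
    = kg⁻¹·m⁻²·s⁴·A².
So F⁻¹ = kg·m²·s⁻⁴·A⁻².
Combining: C²·F⁻¹ = (s²·A²) · (kg·m²·s⁻⁴·A⁻²) = kg·m²·s⁻².
kg·m²·s⁻² is the base-SI form of the joule.

J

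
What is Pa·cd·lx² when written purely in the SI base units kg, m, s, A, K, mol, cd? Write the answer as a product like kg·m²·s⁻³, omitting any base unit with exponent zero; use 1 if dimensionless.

kg·m⁻⁵·s⁻²·cd³

Pa = kg·m⁻¹·s⁻².
lx = m⁻²·cd.
So lx² = m⁻⁴·cd².
Combining: Pa·cd·lx² = (kg·m⁻¹·s⁻²) · cd · (m⁻⁴·cd²) = kg·m⁻⁵·s⁻²·cd³.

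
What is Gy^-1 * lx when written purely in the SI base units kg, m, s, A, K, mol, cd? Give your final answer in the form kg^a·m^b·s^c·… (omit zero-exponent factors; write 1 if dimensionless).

m⁻⁴·s²·cd

Gy = J/kg (absorbed dose = energy per mass),
    = m²·s⁻².
So Gy⁻¹ = m⁻²·s².
lx = lm/m² (illuminance = luminous flux per area),
    = m⁻²·cd.
Combining: Gy⁻¹·lx = (m⁻²·s²) · (m⁻²·cd) = m⁻⁴·s²·cd.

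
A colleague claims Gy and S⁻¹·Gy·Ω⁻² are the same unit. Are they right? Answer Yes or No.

No

Left side:
  Gy = m²·s⁻².
Right side:
  S = kg⁻¹·m⁻²·s³·A².
  So S⁻¹ = kg·m²·s⁻³·A⁻².
  Gy = m²·s⁻².
  Ω = kg·m²·s⁻³·A⁻².
  So Ω⁻² = kg⁻²·m⁻⁴·s⁶·A⁴.
  Combining: S⁻¹·Gy·Ω⁻² = (kg·m²·s⁻³·A⁻²) · (m²·s⁻²) · (kg⁻²·m⁻⁴·s⁶·A⁴) = kg⁻¹·s·A².
Left is m²·s⁻²; right is kg⁻¹·s·A² — different.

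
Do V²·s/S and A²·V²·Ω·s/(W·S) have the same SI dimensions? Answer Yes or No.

Yes

Left side:
  S = 1/Ω (conductance is reciprocal resistance),
      = kg⁻¹·m⁻²·s³·A².
  So S⁻¹ = kg·m²·s⁻³·A⁻².
  V = W/A (potential = power per current),
      = kg·m²·s⁻³·A⁻¹.
  So V² = kg²·m⁴·s⁻⁶·A⁻².
  Combining: S⁻¹·V²·s = (kg·m²·s⁻³·A⁻²) · (kg²·m⁴·s⁻⁶·A⁻²) · s = kg³·m⁶·s⁻⁸·A⁻⁴.
Right side:
  W = J/s (power = energy per time),
      = kg·m²·s⁻³.
  So W⁻¹ = kg⁻¹·m⁻²·s³.
  V = W/A (potential = power per current),
      = kg·m²·s⁻³·A⁻¹.
  So V² = kg²·m⁴·s⁻⁶·A⁻².
  S = 1/Ω (conductance is reciprocal resistance),
      = kg⁻¹·m⁻²·s³·A².
  So S⁻¹ = kg·m²·s⁻³·A⁻².
  Ω = V/A (resistance = voltage per current),
      = kg·m²·s⁻³·A⁻².
  Combining: W⁻¹·A²·V²·S⁻¹·Ω·s = (kg⁻¹·m⁻²·s³) · A² · (kg²·m⁴·s⁻⁶·A⁻²) · (kg·m²·s⁻³·A⁻²) · (kg·m²·s⁻³·A⁻²) · s = kg³·m⁶·s⁻⁸·A⁻⁴.
Both reduce to kg³·m⁶·s⁻⁸·A⁻⁴.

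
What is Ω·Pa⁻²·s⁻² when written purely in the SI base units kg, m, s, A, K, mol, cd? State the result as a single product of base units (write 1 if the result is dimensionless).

kg⁻¹·m⁴·s⁻¹·A⁻²

Ω = V/A (resistance = voltage per current),
    = kg·m²·s⁻³·A⁻².
Pa = N/m² (pressure = force per area),
    = kg·m⁻¹·s⁻².
So Pa⁻² = kg⁻²·m²·s⁴.
Combining: Ω·Pa⁻²·s⁻² = (kg·m²·s⁻³·A⁻²) · (kg⁻²·m²·s⁴) · s⁻² = kg⁻¹·m⁴·s⁻¹·A⁻².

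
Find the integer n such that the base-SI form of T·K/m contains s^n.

T = Wb/m² (flux density = flux per area),
    = kg·s⁻²·A⁻¹.
Combining: m⁻¹·T·K = m⁻¹ · (kg·s⁻²·A⁻¹) · K = kg·m⁻¹·s⁻²·A⁻¹·K.
The exponent of s is -2.

-2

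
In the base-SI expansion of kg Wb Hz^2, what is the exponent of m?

Wb = V·s (flux: a volt is a weber per second),
    = kg·m²·s⁻²·A⁻¹.
Hz = 1/s = s⁻¹ (frequency is cycles per second).
So Hz² = s⁻².
Combining: kg·Wb·Hz² = kg · (kg·m²·s⁻²·A⁻¹) · s⁻² = kg²·m²·s⁻⁴·A⁻¹.
The exponent of m is 2.

2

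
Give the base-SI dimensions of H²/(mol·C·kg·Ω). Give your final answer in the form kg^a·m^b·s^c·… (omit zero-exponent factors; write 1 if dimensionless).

C = A·s = s·A (charge = current × time).
So C⁻¹ = s⁻¹·A⁻¹.
H = Wb/A (inductance = flux per current),
    = kg·m²·s⁻²·A⁻².
So H² = kg²·m⁴·s⁻⁴·A⁻⁴.
Ω = V/A (resistance = voltage per current),
    = kg·m²·s⁻³·A⁻².
So Ω⁻¹ = kg⁻¹·m⁻²·s³·A².
Combining: mol⁻¹·C⁻¹·kg⁻¹·H²·Ω⁻¹ = mol⁻¹ · (s⁻¹·A⁻¹) · kg⁻¹ · (kg²·m⁴·s⁻⁴·A⁻⁴) · (kg⁻¹·m⁻²·s³·A²) = m²·s⁻²·A⁻³·mol⁻¹.

m²·s⁻²·A⁻³·mol⁻¹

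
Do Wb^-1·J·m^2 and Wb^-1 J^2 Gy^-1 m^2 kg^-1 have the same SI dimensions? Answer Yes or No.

Yes

Left side:
  Wb = V·s (flux: a volt is a weber per second),
      = kg·m²·s⁻²·A⁻¹.
  So Wb⁻¹ = kg⁻¹·m⁻²·s²·A.
  J = N·m (work = force × distance),
      = kg·m²·s⁻².
  Combining: Wb⁻¹·J·m² = (kg⁻¹·m⁻²·s²·A) · (kg·m²·s⁻²) · m² = m²·A.
Right side:
  Wb = kg·m²·s⁻²·A⁻¹.
  So Wb⁻¹ = kg⁻¹·m⁻²·s²·A.
  J = kg·m²·s⁻².
  So J² = kg²·m⁴·s⁻⁴.
  Gy = m²·s⁻².
  So Gy⁻¹ = m⁻²·s².
  Combining: Wb⁻¹·J²·Gy⁻¹·m²·kg⁻¹ = (kg⁻¹·m⁻²·s²·A) · (kg²·m⁴·s⁻⁴) · (m⁻²·s²) · m² · kg⁻¹ = m²·A.
Both reduce to m²·A.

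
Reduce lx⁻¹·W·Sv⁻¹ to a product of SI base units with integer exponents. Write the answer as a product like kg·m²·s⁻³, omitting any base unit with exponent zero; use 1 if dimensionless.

kg·m²·s⁻¹·cd⁻¹

lx = m⁻²·cd.
So lx⁻¹ = m²·cd⁻¹.
W = kg·m²·s⁻³.
Sv = m²·s⁻².
So Sv⁻¹ = m⁻²·s².
Combining: lx⁻¹·W·Sv⁻¹ = (m²·cd⁻¹) · (kg·m²·s⁻³) · (m⁻²·s²) = kg·m²·s⁻¹·cd⁻¹.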